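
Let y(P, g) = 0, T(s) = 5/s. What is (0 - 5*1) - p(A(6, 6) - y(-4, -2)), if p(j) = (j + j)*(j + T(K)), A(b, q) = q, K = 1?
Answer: -137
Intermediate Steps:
p(j) = 2*j*(5 + j) (p(j) = (j + j)*(j + 5/1) = (2*j)*(j + 5*1) = (2*j)*(j + 5) = (2*j)*(5 + j) = 2*j*(5 + j))
(0 - 5*1) - p(A(6, 6) - y(-4, -2)) = (0 - 5*1) - 2*(6 - 1*0)*(5 + (6 - 1*0)) = (0 - 5) - 2*(6 + 0)*(5 + (6 + 0)) = -5 - 2*6*(5 + 6) = -5 - 2*6*11 = -5 - 1*132 = -5 - 132 = -137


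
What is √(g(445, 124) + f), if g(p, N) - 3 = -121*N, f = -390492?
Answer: I*√405493 ≈ 636.78*I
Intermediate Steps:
g(p, N) = 3 - 121*N
√(g(445, 124) + f) = √((3 - 121*124) - 390492) = √((3 - 15004) - 390492) = √(-15001 - 390492) = √(-405493) = I*√405493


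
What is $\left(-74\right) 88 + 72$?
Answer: $-6440$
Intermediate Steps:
$\left(-74\right) 88 + 72 = -6512 + 72 = -6440$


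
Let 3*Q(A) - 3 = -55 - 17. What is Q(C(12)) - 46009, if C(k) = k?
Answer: -46032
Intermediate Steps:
Q(A) = -23 (Q(A) = 1 + (-55 - 17)/3 = 1 + (⅓)*(-72) = 1 - 24 = -23)
Q(C(12)) - 46009 = -23 - 46009 = -46032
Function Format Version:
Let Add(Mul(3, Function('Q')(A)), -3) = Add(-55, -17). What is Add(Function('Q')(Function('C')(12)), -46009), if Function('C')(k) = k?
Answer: -46032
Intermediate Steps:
Function('Q')(A) = -23 (Function('Q')(A) = Add(1, Mul(Rational(1, 3), Add(-55, -17))) = Add(1, Mul(Rational(1, 3), -72)) = Add(1, -24) = -23)
Add(Function('Q')(Function('C')(12)), -46009) = Add(-23, -46009) = -46032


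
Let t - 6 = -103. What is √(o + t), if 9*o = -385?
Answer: I*√1258/3 ≈ 11.823*I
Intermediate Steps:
o = -385/9 (o = (⅑)*(-385) = -385/9 ≈ -42.778)
t = -97 (t = 6 - 103 = -97)
√(o + t) = √(-385/9 - 97) = √(-1258/9) = I*√1258/3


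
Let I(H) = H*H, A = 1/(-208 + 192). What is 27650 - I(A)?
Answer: 7078399/256 ≈ 27650.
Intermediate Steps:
A = -1/16 (A = 1/(-16) = -1/16 ≈ -0.062500)
I(H) = H**2
27650 - I(A) = 27650 - (-1/16)**2 = 27650 - 1*1/256 = 27650 - 1/256 = 7078399/256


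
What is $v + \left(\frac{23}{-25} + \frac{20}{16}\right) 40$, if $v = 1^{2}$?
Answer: $\frac{71}{5} \approx 14.2$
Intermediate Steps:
$v = 1$
$v + \left(\frac{23}{-25} + \frac{20}{16}\right) 40 = 1 + \left(\frac{23}{-25} + \frac{20}{16}\right) 40 = 1 + \left(23 \left(- \frac{1}{25}\right) + 20 \cdot \frac{1}{16}\right) 40 = 1 + \left(- \frac{23}{25} + \frac{5}{4}\right) 40 = 1 + \frac{33}{100} \cdot 40 = 1 + \frac{66}{5} = \frac{71}{5}$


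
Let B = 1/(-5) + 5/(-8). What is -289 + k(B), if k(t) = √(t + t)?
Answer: -289 + I*√165/10 ≈ -289.0 + 1.2845*I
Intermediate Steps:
B = -33/40 (B = 1*(-⅕) + 5*(-⅛) = -⅕ - 5/8 = -33/40 ≈ -0.82500)
k(t) = √2*√t (k(t) = √(2*t) = √2*√t)
-289 + k(B) = -289 + √2*√(-33/40) = -289 + √2*(I*√330/20) = -289 + I*√165/10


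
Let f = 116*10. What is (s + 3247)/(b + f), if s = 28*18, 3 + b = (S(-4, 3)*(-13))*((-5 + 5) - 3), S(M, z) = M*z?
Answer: 3751/689 ≈ 5.4441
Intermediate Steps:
b = -471 (b = -3 + (-4*3*(-13))*((-5 + 5) - 3) = -3 + (-12*(-13))*(0 - 3) = -3 + 156*(-3) = -3 - 468 = -471)
f = 1160
s = 504
(s + 3247)/(b + f) = (504 + 3247)/(-471 + 1160) = 3751/689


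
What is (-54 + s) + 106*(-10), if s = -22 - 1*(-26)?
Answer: -1110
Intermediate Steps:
s = 4 (s = -22 + 26 = 4)
(-54 + s) + 106*(-10) = (-54 + 4) + 106*(-10) = -50 - 1060 = -1110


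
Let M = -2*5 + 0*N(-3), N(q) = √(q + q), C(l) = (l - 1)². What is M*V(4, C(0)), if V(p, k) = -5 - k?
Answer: 60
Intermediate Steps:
C(l) = (-1 + l)²
N(q) = √2*√q (N(q) = √(2*q) = √2*√q)
M = -10 (M = -2*5 + 0*(√2*√(-3)) = -10 + 0*(√2*(I*√3)) = -10 + 0*(I*√6) = -10 + 0 = -10)
M*V(4, C(0)) = -10*(-5 - (-1 + 0)²) = -10*(-5 - 1*(-1)²) = -10*(-5 - 1*1) = -10*(-5 - 1) = -10*(-6) = 60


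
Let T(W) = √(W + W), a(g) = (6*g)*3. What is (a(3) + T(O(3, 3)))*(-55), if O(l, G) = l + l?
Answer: -2970 - 110*√3 ≈ -3160.5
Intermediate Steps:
O(l, G) = 2*l
a(g) = 18*g
T(W) = √2*√W (T(W) = √(2*W) = √2*√W)
(a(3) + T(O(3, 3)))*(-55) = (18*3 + √2*√(2*3))*(-55) = (54 + √2*√6)*(-55) = (54 + 2*√3)*(-55) = -2970 - 110*√3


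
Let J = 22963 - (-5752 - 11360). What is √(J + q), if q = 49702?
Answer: √89777 ≈ 299.63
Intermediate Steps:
J = 40075 (J = 22963 - 1*(-17112) = 22963 + 17112 = 40075)
√(J + q) = √(40075 + 49702) = √89777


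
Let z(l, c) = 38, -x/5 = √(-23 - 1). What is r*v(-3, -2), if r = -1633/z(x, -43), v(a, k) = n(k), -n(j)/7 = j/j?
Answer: 11431/38 ≈ 300.82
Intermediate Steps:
x = -10*I*√6 (x = -5*√(-23 - 1) = -10*I*√6 ≈ -24.495*I)
n(j) = -7 (n(j) = -7*j/j = -7*1 = -7)
v(a, k) = -7
r = -1633/38 ≈ -42.974
r*v(-3, -2) = -1633/38*(-7) = 11431/38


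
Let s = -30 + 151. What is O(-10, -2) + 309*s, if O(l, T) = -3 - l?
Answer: 37396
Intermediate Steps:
s = 121
O(-10, -2) + 309*s = (-3 - 1*(-10)) + 309*121 = (-3 + 10) + 37389 = 7 + 37389 = 37396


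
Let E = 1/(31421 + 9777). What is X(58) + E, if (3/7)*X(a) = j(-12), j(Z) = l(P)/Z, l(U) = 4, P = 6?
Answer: -288377/370782 ≈ -0.77775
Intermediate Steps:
j(Z) = 4/Z
X(a) = -7/9 (X(a) = 7*(4/(-12))/3 = 7*(4*(-1/12))/3 = (7/3)*(-⅓) = -7/9)
E = 1/41198 ≈ 2.4273e-5
X(58) + E = -7/9 + 1/41198 = -288377/370782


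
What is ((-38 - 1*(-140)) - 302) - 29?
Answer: -229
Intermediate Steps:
((-38 - 1*(-140)) - 302) - 29 = ((-38 + 140) - 302) - 29 = (102 - 302) - 29 = -200 - 29 = -229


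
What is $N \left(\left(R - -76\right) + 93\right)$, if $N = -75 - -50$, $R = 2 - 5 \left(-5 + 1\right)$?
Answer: $-4775$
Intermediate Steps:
$R = 22$ ($R = 2 - -20 = 2 + 20 = 22$)
$N = -25$ ($N = -75 + 50 = -25$)
$N \left(\left(R - -76\right) + 93\right) = - 25 \left(\left(22 - -76\right) + 93\right) = - 25 \left(\left(22 + 76\right) + 93\right) = - 25 \left(98 + 93\right) = \left(-25\right) 191 = -4775$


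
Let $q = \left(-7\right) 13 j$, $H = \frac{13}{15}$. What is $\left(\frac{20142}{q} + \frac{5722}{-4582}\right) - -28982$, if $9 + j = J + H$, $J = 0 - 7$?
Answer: $\frac{1372211649787}{47325187} \approx 28995.0$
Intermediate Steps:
$J = -7$ ($J = 0 - 7 = -7$)
$H = \frac{13}{15}$ ($H = 13 \cdot \frac{1}{15} = \frac{13}{15} \approx 0.86667$)
$j = - \frac{227}{15}$ ($j = -9 + \left(-7 + \frac{13}{15}\right) = -9 - \frac{92}{15} = - \frac{227}{15} \approx -15.133$)
$q = \frac{20657}{15}$ ($q = \left(-7\right) 13 \left(- \frac{227}{15}\right) = \left(-91\right) \left(- \frac{227}{15}\right) = \frac{20657}{15} \approx 1377.1$)
$\left(\frac{20142}{q} + \frac{5722}{-4582}\right) - -28982 = \left(\frac{20142}{\frac{20657}{15}} + \frac{5722}{-4582}\right) - -28982 = \left(20142 \cdot \frac{15}{20657} + 5722 \left(- \frac{1}{4582}\right)\right) + 28982 = \left(\frac{302130}{20657} - \frac{2861}{2291}\right) + 28982 = \frac{633080153}{47325187} + 28982 = \frac{1372211649787}{47325187}$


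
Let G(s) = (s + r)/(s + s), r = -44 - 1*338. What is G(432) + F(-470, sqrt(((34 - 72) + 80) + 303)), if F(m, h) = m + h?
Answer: -203015/432 + sqrt(345) ≈ -451.37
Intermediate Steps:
r = -382 (r = -44 - 338 = -382)
G(s) = (-382 + s)/(2*s) (G(s) = (s - 382)/(s + s) = (-382 + s)/((2*s)) = (-382 + s)*(1/(2*s)) = (-382 + s)/(2*s))
F(m, h) = h + m
G(432) + F(-470, sqrt(((34 - 72) + 80) + 303)) = (1/2)*(-382 + 432)/432 + (sqrt(((34 - 72) + 80) + 303) - 470) = (1/2)*(1/432)*50 + (sqrt((-38 + 80) + 303) - 470) = 25/432 + (sqrt(42 + 303) - 470) = 25/432 + (sqrt(345) - 470) = 25/432 + (-470 + sqrt(345)) = -203015/432 + sqrt(345)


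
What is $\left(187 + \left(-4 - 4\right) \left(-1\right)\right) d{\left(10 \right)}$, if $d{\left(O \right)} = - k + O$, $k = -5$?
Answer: $2925$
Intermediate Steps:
$d{\left(O \right)} = 5 + O$ ($d{\left(O \right)} = \left(-1\right) \left(-5\right) + O = 5 + O$)
$\left(187 + \left(-4 - 4\right) \left(-1\right)\right) d{\left(10 \right)} = \left(187 + \left(-4 - 4\right) \left(-1\right)\right) \left(5 + 10\right) = \left(187 - -8\right) 15 = \left(187 + 8\right) 15 = 195 \cdot 15 = 2925$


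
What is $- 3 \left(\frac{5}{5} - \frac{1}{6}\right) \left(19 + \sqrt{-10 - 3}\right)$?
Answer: $- \frac{95}{2} - \frac{5 i \sqrt{13}}{2} \approx -47.5 - 9.0139 i$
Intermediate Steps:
$- 3 \left(\frac{5}{5} - \frac{1}{6}\right) \left(19 + \sqrt{-10 - 3}\right) = - 3 \left(5 \cdot \frac{1}{5} - \frac{1}{6}\right) \left(19 + \sqrt{-13}\right) = - 3 \left(1 - \frac{1}{6}\right) \left(19 + i \sqrt{13}\right) = \left(-3\right) \frac{5}{6} \left(19 + i \sqrt{13}\right) = - \frac{5 \left(19 + i \sqrt{13}\right)}{2} = - \frac{95}{2} - \frac{5 i \sqrt{13}}{2}$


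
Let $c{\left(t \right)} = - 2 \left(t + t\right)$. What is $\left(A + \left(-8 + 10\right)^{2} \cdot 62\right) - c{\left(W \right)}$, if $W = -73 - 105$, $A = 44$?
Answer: $-420$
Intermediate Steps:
$W = -178$ ($W = -73 - 105 = -178$)
$c{\left(t \right)} = - 4 t$ ($c{\left(t \right)} = - 2 \cdot 2 t = - 4 t$)
$\left(A + \left(-8 + 10\right)^{2} \cdot 62\right) - c{\left(W \right)} = \left(44 + \left(-8 + 10\right)^{2} \cdot 62\right) - \left(-4\right) \left(-178\right) = \left(44 + 2^{2} \cdot 62\right) - 712 = \left(44 + 4 \cdot 62\right) - 712 = \left(44 + 248\right) - 712 = 292 - 712 = -420$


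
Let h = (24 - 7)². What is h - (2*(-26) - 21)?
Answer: 362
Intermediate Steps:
h = 289 (h = 17² = 289)
h - (2*(-26) - 21) = 289 - (2*(-26) - 21) = 289 - (-52 - 21) = 289 - 1*(-73) = 289 + 73 = 362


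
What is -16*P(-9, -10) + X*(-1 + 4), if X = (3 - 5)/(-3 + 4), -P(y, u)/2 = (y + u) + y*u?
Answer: 2266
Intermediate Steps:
P(y, u) = -2*u - 2*y - 2*u*y (P(y, u) = -2*((y + u) + y*u) = -2*((u + y) + u*y) = -2*(u + y + u*y) = -2*u - 2*y - 2*u*y)
X = -2 (X = -2/1 = -2*1 = -2)
-16*P(-9, -10) + X*(-1 + 4) = -16*(-2*(-10) - 2*(-9) - 2*(-10)*(-9)) - 2*(-1 + 4) = -16*(20 + 18 - 180) - 2*3 = -16*(-142) - 6 = 2272 - 6 = 2266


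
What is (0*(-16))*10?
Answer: 0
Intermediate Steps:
(0*(-16))*10 = 0*10 = 0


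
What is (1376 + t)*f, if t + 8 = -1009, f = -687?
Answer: -246633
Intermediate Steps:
t = -1017 (t = -8 - 1009 = -1017)
(1376 + t)*f = (1376 - 1017)*(-687) = 359*(-687) = -246633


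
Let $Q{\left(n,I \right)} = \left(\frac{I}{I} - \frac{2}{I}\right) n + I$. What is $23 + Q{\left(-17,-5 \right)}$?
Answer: $- \frac{29}{5} \approx -5.8$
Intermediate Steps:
$Q{\left(n,I \right)} = I + n \left(1 - \frac{2}{I}\right)$ ($Q{\left(n,I \right)} = \left(1 - \frac{2}{I}\right) n + I = n \left(1 - \frac{2}{I}\right) + I = I + n \left(1 - \frac{2}{I}\right)$)
$23 + Q{\left(-17,-5 \right)} = 23 - \left(22 + \frac{34}{5}\right) = 23 - \frac{144}{5} = - \frac{29}{5}$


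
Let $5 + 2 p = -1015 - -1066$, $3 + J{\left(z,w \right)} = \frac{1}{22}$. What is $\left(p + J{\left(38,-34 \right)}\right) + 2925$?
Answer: $\frac{64791}{22} \approx 2945.0$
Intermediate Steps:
$J{\left(z,w \right)} = - \frac{65}{22}$ ($J{\left(z,w \right)} = -3 + \frac{1}{22} = - \frac{65}{22}$)
$p = 23$ ($p = - \frac{5}{2} + \frac{-1015 - -1066}{2} = - \frac{5}{2} + \frac{-1015 + 1066}{2} = - \frac{5}{2} + \frac{1}{2} \cdot 51 = - \frac{5}{2} + \frac{51}{2} = 23$)
$\left(p + J{\left(38,-34 \right)}\right) + 2925 = \left(23 - \frac{65}{22}\right) + 2925 = \frac{441}{22} + 2925 = \frac{64791}{22}$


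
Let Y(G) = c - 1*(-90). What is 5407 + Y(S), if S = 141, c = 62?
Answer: 5559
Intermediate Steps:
Y(G) = 152 (Y(G) = 62 - 1*(-90) = 62 + 90 = 152)
5407 + Y(S) = 5407 + 152 = 5559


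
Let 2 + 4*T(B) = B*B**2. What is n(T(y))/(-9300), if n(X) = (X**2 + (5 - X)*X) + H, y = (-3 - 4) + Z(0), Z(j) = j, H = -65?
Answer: 397/7440 ≈ 0.053360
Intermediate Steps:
y = -7 (y = (-3 - 4) + 0 = -7 + 0 = -7)
T(B) = -1/2 + B**3/4 (T(B) = -1/2 + (B*B**2)/4 = -1/2 + B**3/4)
n(X) = -65 + X**2 + X*(5 - X) (n(X) = (X**2 + (5 - X)*X) - 65 = (X**2 + X*(5 - X)) - 65 = -65 + X**2 + X*(5 - X))
n(T(y))/(-9300) = (-65 + 5*(-1/2 + (1/4)*(-7)**3))/(-9300) = (-65 + 5*(-1/2 + (1/4)*(-343)))*(-1/9300) = (-65 + 5*(-1/2 - 343/4))*(-1/9300) = (-65 + 5*(-345/4))*(-1/9300) = (-65 - 1725/4)*(-1/9300) = -1985/4*(-1/9300) = 397/7440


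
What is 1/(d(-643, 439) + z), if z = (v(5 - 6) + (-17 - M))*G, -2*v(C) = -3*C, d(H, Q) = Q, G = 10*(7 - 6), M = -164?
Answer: 1/1894 ≈ 0.00052798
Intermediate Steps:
G = 10 (G = 10*1 = 10)
v(C) = 3*C/2 (v(C) = -(-3)*C/2 = 3*C/2)
z = 1455 (z = (3*(5 - 6)/2 + (-17 - 1*(-164)))*10 = ((3/2)*(-1) + (-17 + 164))*10 = (-3/2 + 147)*10 = (291/2)*10 = 1455)
1/(d(-643, 439) + z) = 1/(439 + 1455) = 1/1894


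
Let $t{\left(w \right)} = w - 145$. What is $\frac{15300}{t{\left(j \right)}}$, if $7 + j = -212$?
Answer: $- \frac{3825}{91} \approx -42.033$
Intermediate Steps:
$j = -219$ ($j = -7 - 212 = -219$)
$t{\left(w \right)} = -145 + w$ ($t{\left(w \right)} = w - 145 = -145 + w$)
$\frac{15300}{t{\left(j \right)}} = \frac{15300}{-145 - 219} = \frac{15300}{-364} = 15300 \left(- \frac{1}{364}\right) = - \frac{3825}{91}$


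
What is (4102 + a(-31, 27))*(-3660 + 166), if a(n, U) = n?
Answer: -14224074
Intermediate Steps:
(4102 + a(-31, 27))*(-3660 + 166) = (4102 - 31)*(-3660 + 166) = 4071*(-3494) = -14224074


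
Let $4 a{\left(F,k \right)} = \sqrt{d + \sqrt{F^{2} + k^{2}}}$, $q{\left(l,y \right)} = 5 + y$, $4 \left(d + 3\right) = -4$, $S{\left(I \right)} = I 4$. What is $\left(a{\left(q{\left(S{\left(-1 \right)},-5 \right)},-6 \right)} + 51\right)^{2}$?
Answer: $\frac{\left(204 + \sqrt{2}\right)^{2}}{16} \approx 2637.2$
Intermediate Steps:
$S{\left(I \right)} = 4 I$
$d = -4$ ($d = -3 + \frac{1}{4} \left(-4\right) = -3 - 1 = -4$)
$a{\left(F,k \right)} = \frac{\sqrt{-4 + \sqrt{F^{2} + k^{2}}}}{4}$
$\left(a{\left(q{\left(S{\left(-1 \right)},-5 \right)},-6 \right)} + 51\right)^{2} = \left(\frac{\sqrt{-4 + \sqrt{\left(5 - 5\right)^{2} + \left(-6\right)^{2}}}}{4} + 51\right)^{2} = \left(\frac{\sqrt{-4 + \sqrt{0^{2} + 36}}}{4} + 51\right)^{2} = \left(\frac{\sqrt{-4 + \sqrt{0 + 36}}}{4} + 51\right)^{2} = \left(\frac{\sqrt{-4 + \sqrt{36}}}{4} + 51\right)^{2} = \left(\frac{\sqrt{-4 + 6}}{4} + 51\right)^{2} = \left(\frac{\sqrt{2}}{4} + 51\right)^{2} = \left(51 + \frac{\sqrt{2}}{4}\right)^{2}$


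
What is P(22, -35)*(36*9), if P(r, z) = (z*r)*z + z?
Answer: 8720460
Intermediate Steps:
P(r, z) = z + r*z² (P(r, z) = (r*z)*z + z = r*z² + z = z + r*z²)
P(22, -35)*(36*9) = (-35*(1 + 22*(-35)))*(36*9) = -35*(1 - 770)*324 = -35*(-769)*324 = 26915*324 = 8720460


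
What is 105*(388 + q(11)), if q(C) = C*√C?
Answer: 40740 + 1155*√11 ≈ 44571.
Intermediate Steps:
q(C) = C^(3/2)
105*(388 + q(11)) = 105*(388 + 11^(3/2)) = 105*(388 + 11*√11) = 40740 + 1155*√11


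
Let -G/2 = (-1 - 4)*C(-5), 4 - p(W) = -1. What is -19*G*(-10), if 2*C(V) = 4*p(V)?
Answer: 19000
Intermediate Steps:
p(W) = 5 (p(W) = 4 - 1*(-1) = 4 + 1 = 5)
C(V) = 10 (C(V) = (4*5)/2 = (1/2)*20 = 10)
G = 100 (G = -2*(-1 - 4)*10 = -(-10)*10 = -2*(-50) = 100)
-19*G*(-10) = -19*100*(-10) = -1900*(-10) = 19000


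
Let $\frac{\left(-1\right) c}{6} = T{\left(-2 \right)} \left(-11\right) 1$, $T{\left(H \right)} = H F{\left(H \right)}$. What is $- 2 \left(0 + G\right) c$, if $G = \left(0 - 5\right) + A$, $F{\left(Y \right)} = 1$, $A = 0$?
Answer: $-1320$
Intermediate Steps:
$G = -5$ ($G = \left(0 - 5\right) + 0 = -5 + 0 = -5$)
$T{\left(H \right)} = H$ ($T{\left(H \right)} = H 1 = H$)
$c = -132$ ($c = - 6 \left(-2\right) \left(-11\right) 1 = - 6 \cdot 22 \cdot 1 = \left(-6\right) 22 = -132$)
$- 2 \left(0 + G\right) c = - 2 \left(0 - 5\right) \left(-132\right) = \left(-2\right) \left(-5\right) \left(-132\right) = 10 \left(-132\right) = -1320$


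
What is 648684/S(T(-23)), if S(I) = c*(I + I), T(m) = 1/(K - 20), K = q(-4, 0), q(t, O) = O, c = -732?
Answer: 540570/61 ≈ 8861.8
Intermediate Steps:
K = 0
T(m) = -1/20 (T(m) = 1/(0 - 20) = 1/(-20) = -1/20)
S(I) = -1464*I (S(I) = -732*(I + I) = -1464*I)
648684/S(T(-23)) = 648684/((-1464*(-1/20))) = 648684/(366/5) = 648684*(5/366) = 540570/61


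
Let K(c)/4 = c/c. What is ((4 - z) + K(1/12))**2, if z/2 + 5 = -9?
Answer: 1296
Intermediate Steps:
z = -28 (z = -10 + 2*(-9) = -10 - 18 = -28)
K(c) = 4 (K(c) = 4*(c/c) = 4*1 = 4)
((4 - z) + K(1/12))**2 = ((4 - 1*(-28)) + 4)**2 = ((4 + 28) + 4)**2 = (32 + 4)**2 = 36**2 = 1296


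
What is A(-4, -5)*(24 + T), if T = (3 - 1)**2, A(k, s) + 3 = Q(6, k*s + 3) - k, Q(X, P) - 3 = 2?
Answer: 168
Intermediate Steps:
Q(X, P) = 5 (Q(X, P) = 3 + 2 = 5)
A(k, s) = 2 - k (A(k, s) = -3 + (5 - k) = 2 - k)
T = 4 (T = 2**2 = 4)
A(-4, -5)*(24 + T) = (2 - 1*(-4))*(24 + 4) = (2 + 4)*28 = 6*28 = 168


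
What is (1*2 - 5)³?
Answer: -27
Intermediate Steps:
(1*2 - 5)³ = (2 - 5)³ = (-3)³ = -27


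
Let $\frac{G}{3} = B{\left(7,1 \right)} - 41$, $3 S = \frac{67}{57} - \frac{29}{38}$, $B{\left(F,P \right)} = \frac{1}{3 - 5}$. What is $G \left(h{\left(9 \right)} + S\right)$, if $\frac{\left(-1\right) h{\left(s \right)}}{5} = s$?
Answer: $\frac{1273469}{228} \approx 5585.4$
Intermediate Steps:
$h{\left(s \right)} = - 5 s$
$B{\left(F,P \right)} = - \frac{1}{2}$ ($B{\left(F,P \right)} = \frac{1}{-2} = - \frac{1}{2}$)
$S = \frac{47}{342}$ ($S = \frac{\frac{67}{57} - \frac{29}{38}}{3} = \frac{1}{3} \cdot \frac{47}{114} = \frac{47}{342} \approx 0.13743$)
$G = - \frac{249}{2}$ ($G = 3 \left(- \frac{1}{2} - 41\right) = 3 \left(- \frac{83}{2}\right) = - \frac{249}{2} \approx -124.5$)
$G \left(h{\left(9 \right)} + S\right) = - \frac{249 \left(\left(-5\right) 9 + \frac{47}{342}\right)}{2} = - \frac{249 \left(-45 + \frac{47}{342}\right)}{2} = \left(- \frac{249}{2}\right) \left(- \frac{15343}{342}\right) = \frac{1273469}{228}$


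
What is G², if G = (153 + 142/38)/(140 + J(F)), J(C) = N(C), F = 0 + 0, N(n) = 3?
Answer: 8868484/7382089 ≈ 1.2014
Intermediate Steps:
F = 0
J(C) = 3
G = 2978/2717 (G = (153 + 142/38)/(140 + 3) = (153 + 142*(1/38))/143 = (153 + 71/19)*(1/143) = (2978/19)*(1/143) = 2978/2717 ≈ 1.0961)
G² = (2978/2717)² = 8868484/7382089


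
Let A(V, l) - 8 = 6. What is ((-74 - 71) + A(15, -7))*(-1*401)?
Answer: 52531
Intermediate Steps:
A(V, l) = 14 (A(V, l) = 8 + 6 = 14)
((-74 - 71) + A(15, -7))*(-1*401) = ((-74 - 71) + 14)*(-1*401) = (-145 + 14)*(-401) = -131*(-401) = 52531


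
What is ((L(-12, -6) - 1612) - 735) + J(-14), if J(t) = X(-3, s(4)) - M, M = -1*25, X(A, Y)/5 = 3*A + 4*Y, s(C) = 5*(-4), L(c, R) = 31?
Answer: -2736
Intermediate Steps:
s(C) = -20
X(A, Y) = 15*A + 20*Y (X(A, Y) = 5*(3*A + 4*Y) = 15*A + 20*Y)
M = -25
J(t) = -420 (J(t) = (15*(-3) + 20*(-20)) - 1*(-25) = (-45 - 400) + 25 = -445 + 25 = -420)
((L(-12, -6) - 1612) - 735) + J(-14) = ((31 - 1612) - 735) - 420 = (-1581 - 735) - 420 = -2316 - 420 = -2736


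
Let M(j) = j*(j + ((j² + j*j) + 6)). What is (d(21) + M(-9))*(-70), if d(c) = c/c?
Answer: 100100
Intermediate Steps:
d(c) = 1
M(j) = j*(6 + j + 2*j²) (M(j) = j*(j + ((j² + j²) + 6)) = j*(j + (2*j² + 6)) = j*(j + (6 + 2*j²)) = j*(6 + j + 2*j²))
(d(21) + M(-9))*(-70) = (1 - 9*(6 - 9 + 2*(-9)²))*(-70) = (1 - 9*(6 - 9 + 2*81))*(-70) = (1 - 9*(6 - 9 + 162))*(-70) = (1 - 9*159)*(-70) = (1 - 1431)*(-70) = -1430*(-70) = 100100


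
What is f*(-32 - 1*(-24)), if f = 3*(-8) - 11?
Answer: 280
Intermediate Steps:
f = -35 (f = -24 - 11 = -35)
f*(-32 - 1*(-24)) = -35*(-32 - 1*(-24)) = -35*(-32 + 24) = -35*(-8) = 280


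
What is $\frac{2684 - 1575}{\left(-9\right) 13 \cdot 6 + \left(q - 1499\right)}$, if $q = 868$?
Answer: $- \frac{1109}{1333} \approx -0.83196$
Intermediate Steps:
$\frac{2684 - 1575}{\left(-9\right) 13 \cdot 6 + \left(q - 1499\right)} = \frac{2684 - 1575}{\left(-9\right) 13 \cdot 6 + \left(868 - 1499\right)} = \frac{1109}{\left(-117\right) 6 + \left(868 - 1499\right)} = \frac{1109}{-702 - 631} = \frac{1109}{-1333} = 1109 \left(- \frac{1}{1333}\right) = - \frac{1109}{1333}$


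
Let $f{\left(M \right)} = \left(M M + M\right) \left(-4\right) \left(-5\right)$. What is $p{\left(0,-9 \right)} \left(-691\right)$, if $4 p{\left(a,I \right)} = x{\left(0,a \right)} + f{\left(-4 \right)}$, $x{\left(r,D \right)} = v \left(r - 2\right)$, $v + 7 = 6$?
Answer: $- \frac{83611}{2} \approx -41806.0$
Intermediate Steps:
$v = -1$ ($v = -7 + 6 = -1$)
$x{\left(r,D \right)} = 2 - r$ ($x{\left(r,D \right)} = - (r - 2) = - (-2 + r) = 2 - r$)
$f{\left(M \right)} = 20 M + 20 M^{2}$ ($f{\left(M \right)} = \left(M^{2} + M\right) \left(-4\right) \left(-5\right) = \left(M + M^{2}\right) \left(-4\right) \left(-5\right) = \left(- 4 M - 4 M^{2}\right) \left(-5\right) = 20 M + 20 M^{2}$)
$p{\left(a,I \right)} = \frac{121}{2}$ ($p{\left(a,I \right)} = \frac{\left(2 - 0\right) + 20 \left(-4\right) \left(1 - 4\right)}{4} = \frac{\left(2 + 0\right) + 20 \left(-4\right) \left(-3\right)}{4} = \frac{2 + 240}{4} = \frac{1}{4} \cdot 242 = \frac{121}{2}$)
$p{\left(0,-9 \right)} \left(-691\right) = \frac{121}{2} \left(-691\right) = - \frac{83611}{2}$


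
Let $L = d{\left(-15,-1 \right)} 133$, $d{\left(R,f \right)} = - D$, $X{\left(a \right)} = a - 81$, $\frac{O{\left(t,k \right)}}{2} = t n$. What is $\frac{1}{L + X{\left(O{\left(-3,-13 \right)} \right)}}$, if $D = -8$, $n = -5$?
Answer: $\frac{1}{1013} \approx 0.00098717$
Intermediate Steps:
$O{\left(t,k \right)} = - 10 t$ ($O{\left(t,k \right)} = 2 t \left(-5\right) = 2 \left(- 5 t\right) = - 10 t$)
$X{\left(a \right)} = -81 + a$ ($X{\left(a \right)} = a - 81 = -81 + a$)
$d{\left(R,f \right)} = 8$ ($d{\left(R,f \right)} = \left(-1\right) \left(-8\right) = 8$)
$L = 1064$ ($L = 8 \cdot 133 = 1064$)
$\frac{1}{L + X{\left(O{\left(-3,-13 \right)} \right)}} = \frac{1}{1064 - 51} = \frac{1}{1013}$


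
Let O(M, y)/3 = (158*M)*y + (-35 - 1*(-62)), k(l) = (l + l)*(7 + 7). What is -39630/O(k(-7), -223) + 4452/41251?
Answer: 4314300146/40696415663 ≈ 0.10601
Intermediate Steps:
k(l) = 28*l (k(l) = (2*l)*14 = 28*l)
O(M, y) = 81 + 474*M*y (O(M, y) = 3*((158*M)*y + (-35 - 1*(-62))) = 3*(158*M*y + (-35 + 62)) = 3*(158*M*y + 27) = 3*(27 + 158*M*y) = 81 + 474*M*y)
-39630/O(k(-7), -223) + 4452/41251 = -39630/(81 + 474*(28*(-7))*(-223)) + 4452/41251 = -39630/(81 + 474*(-196)*(-223)) + 4452*(1/41251) = -39630/(81 + 20717592) + 636/5893 = -39630/20717673 + 636/5893 = -39630*1/20717673 + 636/5893 = -13210/6905891 + 636/5893 = 4314300146/40696415663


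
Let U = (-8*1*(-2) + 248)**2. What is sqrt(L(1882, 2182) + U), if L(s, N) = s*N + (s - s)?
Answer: 2*sqrt(1044055) ≈ 2043.6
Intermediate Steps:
L(s, N) = N*s (L(s, N) = N*s + 0 = N*s)
U = 69696 (U = (-8*(-2) + 248)**2 = (16 + 248)**2 = 264**2 = 69696)
sqrt(L(1882, 2182) + U) = sqrt(2182*1882 + 69696) = sqrt(4106524 + 69696) = sqrt(4176220) = 2*sqrt(1044055)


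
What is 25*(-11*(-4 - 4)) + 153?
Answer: 2353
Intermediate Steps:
25*(-11*(-4 - 4)) + 153 = 25*(-11*(-8)) + 153 = 25*88 + 153 = 2200 + 153 = 2353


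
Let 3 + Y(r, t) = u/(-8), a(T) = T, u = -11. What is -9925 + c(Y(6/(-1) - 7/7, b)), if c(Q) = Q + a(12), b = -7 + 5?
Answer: -79317/8 ≈ -9914.6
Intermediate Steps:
b = -2
Y(r, t) = -13/8 (Y(r, t) = -3 - 11/(-8) = -3 - 11*(-1/8) = -3 + 11/8 = -13/8)
c(Q) = 12 + Q (c(Q) = Q + 12 = 12 + Q)
-9925 + c(Y(6/(-1) - 7/7, b)) = -9925 + (12 - 13/8) = -9925 + 83/8 = -79317/8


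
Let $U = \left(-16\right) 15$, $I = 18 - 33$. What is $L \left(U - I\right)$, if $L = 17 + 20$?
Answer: $-8325$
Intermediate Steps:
$I = -15$ ($I = 18 - 33 = -15$)
$U = -240$
$L = 37$
$L \left(U - I\right) = 37 \left(-240 - -15\right) = 37 \left(-240 + 15\right) = 37 \left(-225\right) = -8325$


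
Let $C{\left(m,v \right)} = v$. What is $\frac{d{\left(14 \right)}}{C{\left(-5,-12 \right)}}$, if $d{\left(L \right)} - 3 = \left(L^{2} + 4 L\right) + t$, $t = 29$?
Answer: $- \frac{71}{3} \approx -23.667$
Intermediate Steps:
$d{\left(L \right)} = 32 + L^{2} + 4 L$ ($d{\left(L \right)} = 3 + \left(\left(L^{2} + 4 L\right) + 29\right) = 3 + \left(29 + L^{2} + 4 L\right) = 32 + L^{2} + 4 L$)
$\frac{d{\left(14 \right)}}{C{\left(-5,-12 \right)}} = \frac{32 + 14^{2} + 4 \cdot 14}{-12} = \left(32 + 196 + 56\right) \left(- \frac{1}{12}\right) = 284 \left(- \frac{1}{12}\right) = - \frac{71}{3}$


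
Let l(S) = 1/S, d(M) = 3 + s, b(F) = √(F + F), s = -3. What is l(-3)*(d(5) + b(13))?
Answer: -√26/3 ≈ -1.6997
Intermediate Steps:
b(F) = √2*√F (b(F) = √(2*F) = √2*√F)
d(M) = 0 (d(M) = 3 - 3 = 0)
l(-3)*(d(5) + b(13)) = (0 + √2*√13)/(-3) = -(0 + √26)/3 = -√26/3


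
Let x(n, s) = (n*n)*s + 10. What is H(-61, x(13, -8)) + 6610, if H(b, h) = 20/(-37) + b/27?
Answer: 6600593/999 ≈ 6607.2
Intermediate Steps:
x(n, s) = 10 + s*n² (x(n, s) = n²*s + 10 = s*n² + 10 = 10 + s*n²)
H(b, h) = -20/37 + b/27 (H(b, h) = 20*(-1/37) + b*(1/27) = -20/37 + b/27)
H(-61, x(13, -8)) + 6610 = (-20/37 + (1/27)*(-61)) + 6610 = (-20/37 - 61/27) + 6610 = -2797/999 + 6610 = 6600593/999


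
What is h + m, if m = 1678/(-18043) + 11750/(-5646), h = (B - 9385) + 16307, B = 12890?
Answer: 1009021187249/50935389 ≈ 19810.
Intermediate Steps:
h = 19812 (h = (12890 - 9385) + 16307 = 3505 + 16307 = 19812)
m = -110739619/50935389 (m = 1678*(-1/18043) + 11750*(-1/5646) = -1678/18043 - 5875/2823 = -110739619/50935389 ≈ -2.1741)
h + m = 19812 - 110739619/50935389 = 1009021187249/50935389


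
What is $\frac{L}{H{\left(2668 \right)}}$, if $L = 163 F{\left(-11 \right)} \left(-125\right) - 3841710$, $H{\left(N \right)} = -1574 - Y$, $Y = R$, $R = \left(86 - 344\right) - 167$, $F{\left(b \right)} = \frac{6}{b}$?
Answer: $\frac{14045520}{4213} \approx 3333.9$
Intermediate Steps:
$R = -425$ ($R = -258 - 167 = -425$)
$Y = -425$
$H{\left(N \right)} = -1149$ ($H{\left(N \right)} = -1574 - -425 = -1574 + 425 = -1149$)
$L = - \frac{42136560}{11}$ ($L = 163 \frac{6}{-11} \left(-125\right) - 3841710 = 163 \cdot 6 \left(- \frac{1}{11}\right) \left(-125\right) - 3841710 = 163 \left(- \frac{6}{11}\right) \left(-125\right) - 3841710 = \left(- \frac{978}{11}\right) \left(-125\right) - 3841710 = \frac{122250}{11} - 3841710 = - \frac{42136560}{11} \approx -3.8306 \cdot 10^{6}$)
$\frac{L}{H{\left(2668 \right)}} = - \frac{42136560}{11 \left(-1149\right)} = \left(- \frac{42136560}{11}\right) \left(- \frac{1}{1149}\right) = \frac{14045520}{4213}$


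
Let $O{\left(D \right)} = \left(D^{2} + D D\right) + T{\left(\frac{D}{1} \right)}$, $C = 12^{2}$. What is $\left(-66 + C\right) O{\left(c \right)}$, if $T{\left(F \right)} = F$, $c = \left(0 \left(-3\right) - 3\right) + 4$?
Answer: $234$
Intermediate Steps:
$C = 144$
$c = 1$ ($c = \left(0 - 3\right) + 4 = -3 + 4 = 1$)
$O{\left(D \right)} = D + 2 D^{2}$ ($O{\left(D \right)} = \left(D^{2} + D D\right) + \frac{D}{1} = \left(D^{2} + D^{2}\right) + D 1 = 2 D^{2} + D = D + 2 D^{2}$)
$\left(-66 + C\right) O{\left(c \right)} = \left(-66 + 144\right) 1 \left(1 + 2 \cdot 1\right) = 78 \cdot 1 \left(1 + 2\right) = 78 \cdot 1 \cdot 3 = 78 \cdot 3 = 234$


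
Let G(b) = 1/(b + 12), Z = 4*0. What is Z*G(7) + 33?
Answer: 33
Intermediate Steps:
Z = 0
G(b) = 1/(12 + b)
Z*G(7) + 33 = 0/(12 + 7) + 33 = 0/19 + 33 = 0*(1/19) + 33 = 0 + 33 = 33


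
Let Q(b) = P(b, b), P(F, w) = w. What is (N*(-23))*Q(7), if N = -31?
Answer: 4991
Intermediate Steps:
Q(b) = b
(N*(-23))*Q(7) = -31*(-23)*7 = 713*7 = 4991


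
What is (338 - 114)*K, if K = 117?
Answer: 26208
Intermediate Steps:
(338 - 114)*K = (338 - 114)*117 = 224*117 = 26208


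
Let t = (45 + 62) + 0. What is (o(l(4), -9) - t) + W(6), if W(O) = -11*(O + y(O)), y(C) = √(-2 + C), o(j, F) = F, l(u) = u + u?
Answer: -204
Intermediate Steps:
l(u) = 2*u
t = 107 (t = 107 + 0 = 107)
W(O) = -11*O - 11*√(-2 + O) (W(O) = -11*(O + √(-2 + O)) = -11*O - 11*√(-2 + O))
(o(l(4), -9) - t) + W(6) = (-9 - 1*107) + (-11*6 - 11*√(-2 + 6)) = (-9 - 107) + (-66 - 11*√4) = -116 + (-66 - 11*2) = -116 + (-66 - 22) = -116 - 88 = -204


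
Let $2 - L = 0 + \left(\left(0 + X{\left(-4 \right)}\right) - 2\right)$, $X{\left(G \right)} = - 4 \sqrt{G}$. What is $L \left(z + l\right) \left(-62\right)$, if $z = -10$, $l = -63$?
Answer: $18104 + 36208 i \approx 18104.0 + 36208.0 i$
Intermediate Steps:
$L = 4 + 8 i$ ($L = 2 - \left(0 - \left(2 + 4 \sqrt{-4}\right)\right) = 2 - \left(0 - \left(2 + 4 \cdot 2 i\right)\right) = 2 - \left(0 - \left(2 + 8 i\right)\right) = 2 - \left(-2 - 8 i\right) = 2 + \left(2 + 8 i\right) = 4 + 8 i \approx 4.0 + 8.0 i$)
$L \left(z + l\right) \left(-62\right) = \left(4 + 8 i\right) \left(-10 - 63\right) \left(-62\right) = \left(4 + 8 i\right) \left(\left(-73\right) \left(-62\right)\right) = \left(4 + 8 i\right) 4526 = 18104 + 36208 i$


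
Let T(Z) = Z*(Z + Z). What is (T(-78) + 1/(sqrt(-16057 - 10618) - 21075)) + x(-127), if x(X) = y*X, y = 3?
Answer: 209423069961/17767292 - I*sqrt(1067)/88836460 ≈ 11787.0 - 3.677e-7*I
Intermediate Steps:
T(Z) = 2*Z**2 (T(Z) = Z*(2*Z) = 2*Z**2)
x(X) = 3*X
(T(-78) + 1/(sqrt(-16057 - 10618) - 21075)) + x(-127) = (2*(-78)**2 + 1/(sqrt(-16057 - 10618) - 21075)) + 3*(-127) = (2*6084 + 1/(sqrt(-26675) - 21075)) - 381 = (12168 + 1/(5*I*sqrt(1067) - 21075)) - 381 = (12168 + 1/(-21075 + 5*I*sqrt(1067))) - 381 = 11787 + 1/(-21075 + 5*I*sqrt(1067))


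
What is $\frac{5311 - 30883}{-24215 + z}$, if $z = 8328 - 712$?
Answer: $\frac{8524}{5533} \approx 1.5406$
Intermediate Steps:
$z = 7616$ ($z = 8328 - 712 = 7616$)
$\frac{5311 - 30883}{-24215 + z} = \frac{5311 - 30883}{-24215 + 7616} = - \frac{25572}{-16599} = \left(-25572\right) \left(- \frac{1}{16599}\right) = \frac{8524}{5533}$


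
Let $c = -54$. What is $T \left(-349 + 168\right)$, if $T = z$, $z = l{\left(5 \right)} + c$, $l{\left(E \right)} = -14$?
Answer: $12308$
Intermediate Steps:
$z = -68$ ($z = -14 - 54 = -68$)
$T = -68$
$T \left(-349 + 168\right) = - 68 \left(-349 + 168\right) = \left(-68\right) \left(-181\right) = 12308$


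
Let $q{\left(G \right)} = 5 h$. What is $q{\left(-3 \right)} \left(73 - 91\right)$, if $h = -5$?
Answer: $450$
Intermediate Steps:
$q{\left(G \right)} = -25$ ($q{\left(G \right)} = 5 \left(-5\right) = -25$)
$q{\left(-3 \right)} \left(73 - 91\right) = - 25 \left(73 - 91\right) = \left(-25\right) \left(-18\right) = 450$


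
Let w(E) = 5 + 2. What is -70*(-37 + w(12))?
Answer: 2100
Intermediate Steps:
w(E) = 7
-70*(-37 + w(12)) = -70*(-37 + 7) = -70*(-30) = 2100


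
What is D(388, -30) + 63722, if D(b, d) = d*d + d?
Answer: 64592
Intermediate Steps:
D(b, d) = d + d**2 (D(b, d) = d**2 + d = d + d**2)
D(388, -30) + 63722 = -30*(1 - 30) + 63722 = -30*(-29) + 63722 = 870 + 63722 = 64592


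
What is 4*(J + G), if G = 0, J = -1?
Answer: -4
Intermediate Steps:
4*(J + G) = 4*(-1 + 0) = 4*(-1) = -4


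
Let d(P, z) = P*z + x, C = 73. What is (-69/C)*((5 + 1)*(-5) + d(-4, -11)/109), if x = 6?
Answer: 222180/7957 ≈ 27.923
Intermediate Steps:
d(P, z) = 6 + P*z (d(P, z) = P*z + 6 = 6 + P*z)
(-69/C)*((5 + 1)*(-5) + d(-4, -11)/109) = (-69/73)*((5 + 1)*(-5) + (6 - 4*(-11))/109) = (-69*1/73)*(6*(-5) + (6 + 44)*(1/109)) = -69*(-30 + 50*(1/109))/73 = -69*(-30 + 50/109)/73 = -69/73*(-3220/109) = 222180/7957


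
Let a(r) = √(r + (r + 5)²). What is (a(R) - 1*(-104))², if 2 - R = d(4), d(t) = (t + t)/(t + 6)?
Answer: (520 + √991)²/25 ≈ 12165.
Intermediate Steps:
d(t) = 2*t/(6 + t) (d(t) = (2*t)/(6 + t) = 2*t/(6 + t))
R = 6/5 (R = 2 - 2*4/(6 + 4) = 2 - 2*4/10 = 2 - 1*⅘ = 2 - ⅘ = 6/5 ≈ 1.2000)
a(r) = √(r + (5 + r)²)
(a(R) - 1*(-104))² = (√(6/5 + (5 + 6/5)²) - 1*(-104))² = (√(6/5 + (31/5)²) + 104)² = (√(6/5 + 961/25) + 104)² = (√(991/25) + 104)² = (√991/5 + 104)² = (104 + √991/5)²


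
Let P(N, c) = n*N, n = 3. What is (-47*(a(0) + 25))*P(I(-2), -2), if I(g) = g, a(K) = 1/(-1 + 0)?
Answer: 6768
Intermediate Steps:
a(K) = -1 (a(K) = 1/(-1) = -1)
P(N, c) = 3*N
(-47*(a(0) + 25))*P(I(-2), -2) = (-47*(-1 + 25))*(3*(-2)) = -47*24*(-6) = -1128*(-6) = 6768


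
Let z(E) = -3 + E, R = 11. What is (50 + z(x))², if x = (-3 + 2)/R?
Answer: 266256/121 ≈ 2200.5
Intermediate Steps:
x = -1/11 (x = (-3 + 2)/11 = -1*1/11 = -1/11 ≈ -0.090909)
(50 + z(x))² = (50 + (-3 - 1/11))² = (50 - 34/11)² = (516/11)² = 266256/121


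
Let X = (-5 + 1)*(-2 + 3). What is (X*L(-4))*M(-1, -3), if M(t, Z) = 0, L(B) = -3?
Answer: 0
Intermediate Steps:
X = -4 (X = -4*1 = -4)
(X*L(-4))*M(-1, -3) = -4*(-3)*0 = 12*0 = 0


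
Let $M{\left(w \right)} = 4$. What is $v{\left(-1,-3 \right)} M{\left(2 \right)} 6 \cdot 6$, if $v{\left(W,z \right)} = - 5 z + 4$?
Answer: $2736$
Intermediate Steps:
$v{\left(W,z \right)} = 4 - 5 z$
$v{\left(-1,-3 \right)} M{\left(2 \right)} 6 \cdot 6 = \left(4 - -15\right) 4 \cdot 6 \cdot 6 = \left(4 + 15\right) 4 \cdot 36 = 19 \cdot 4 \cdot 36 = 76 \cdot 36 = 2736$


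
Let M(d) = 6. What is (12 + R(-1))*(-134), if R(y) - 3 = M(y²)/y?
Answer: -1206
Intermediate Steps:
R(y) = 3 + 6/y
(12 + R(-1))*(-134) = (12 + (3 + 6/(-1)))*(-134) = (12 + (3 + 6*(-1)))*(-134) = (12 + (3 - 6))*(-134) = (12 - 3)*(-134) = 9*(-134) = -1206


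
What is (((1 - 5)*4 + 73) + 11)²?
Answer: 4624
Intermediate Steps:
(((1 - 5)*4 + 73) + 11)² = ((-4*4 + 73) + 11)² = ((-16 + 73) + 11)² = (57 + 11)² = 68² = 4624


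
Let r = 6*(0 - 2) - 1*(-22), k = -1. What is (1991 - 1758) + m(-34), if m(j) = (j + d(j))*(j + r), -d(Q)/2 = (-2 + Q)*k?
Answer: 2777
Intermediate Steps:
d(Q) = -4 + 2*Q (d(Q) = -2*(-2 + Q)*(-1) = -2*(2 - Q) = -4 + 2*Q)
r = 10 (r = 6*(-2) + 22 = -12 + 22 = 10)
m(j) = (-4 + 3*j)*(10 + j) (m(j) = (j + (-4 + 2*j))*(j + 10) = (-4 + 3*j)*(10 + j))
(1991 - 1758) + m(-34) = (1991 - 1758) + (-40 + 3*(-34)² + 26*(-34)) = 233 + (-40 + 3*1156 - 884) = 233 + (-40 + 3468 - 884) = 233 + 2544 = 2777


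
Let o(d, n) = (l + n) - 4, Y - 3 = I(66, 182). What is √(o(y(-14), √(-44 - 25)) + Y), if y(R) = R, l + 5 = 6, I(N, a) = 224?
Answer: √(224 + I*√69) ≈ 14.969 + 0.27746*I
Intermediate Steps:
l = 1 (l = -5 + 6 = 1)
Y = 227 (Y = 3 + 224 = 227)
o(d, n) = -3 + n (o(d, n) = (1 + n) - 4 = -3 + n)
√(o(y(-14), √(-44 - 25)) + Y) = √((-3 + √(-44 - 25)) + 227) = √((-3 + √(-69)) + 227) = √((-3 + I*√69) + 227) = √(224 + I*√69)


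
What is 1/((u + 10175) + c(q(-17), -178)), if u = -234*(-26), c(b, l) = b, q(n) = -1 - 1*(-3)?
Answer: 1/16261 ≈ 6.1497e-5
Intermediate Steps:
q(n) = 2 (q(n) = -1 + 3 = 2)
u = 6084
1/((u + 10175) + c(q(-17), -178)) = 1/((6084 + 10175) + 2) = 1/(16259 + 2) = 1/16261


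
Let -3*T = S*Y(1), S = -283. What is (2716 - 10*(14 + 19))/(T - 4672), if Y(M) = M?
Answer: -7158/13733 ≈ -0.52123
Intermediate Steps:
T = 283/3 (T = -(-283)/3 = -1/3*(-283) = 283/3 ≈ 94.333)
(2716 - 10*(14 + 19))/(T - 4672) = (2716 - 10*(14 + 19))/(283/3 - 4672) = (2716 - 10*33)/(-13733/3) = (2716 - 330)*(-3/13733) = 2386*(-3/13733) = -7158/13733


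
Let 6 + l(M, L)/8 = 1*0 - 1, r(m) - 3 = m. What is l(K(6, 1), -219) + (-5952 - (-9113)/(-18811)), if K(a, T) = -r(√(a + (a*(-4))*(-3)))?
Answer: -8694277/1447 ≈ -6008.5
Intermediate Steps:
r(m) = 3 + m
K(a, T) = -3 - √13*√a (K(a, T) = -(3 + √(a + (a*(-4))*(-3))) = -(3 + √(a - 4*a*(-3))) = -(3 + √(a + 12*a)) = -(3 + √(13*a)) = -(3 + √13*√a) = -3 - √13*√a)
l(M, L) = -56 (l(M, L) = -48 + 8*(1*0 - 1) = -48 + 8*(0 - 1) = -48 + 8*(-1) = -48 - 8 = -56)
l(K(6, 1), -219) + (-5952 - (-9113)/(-18811)) = -56 + (-5952 - (-9113)/(-18811)) = -56 + (-5952 - (-9113)*(-1)/18811) = -56 + (-5952 - 1*701/1447) = -56 + (-5952 - 701/1447) = -56 - 8613245/1447 = -8694277/1447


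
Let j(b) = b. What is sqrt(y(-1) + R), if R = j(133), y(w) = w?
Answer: 2*sqrt(33) ≈ 11.489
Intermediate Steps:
R = 133
sqrt(y(-1) + R) = sqrt(-1 + 133) = sqrt(132) = 2*sqrt(33)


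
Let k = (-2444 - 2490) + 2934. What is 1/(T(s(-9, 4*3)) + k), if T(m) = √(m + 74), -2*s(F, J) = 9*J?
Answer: -100/199999 - √5/1999990 ≈ -0.00050112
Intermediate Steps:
s(F, J) = -9*J/2
k = -2000 (k = -4934 + 2934 = -2000)
T(m) = √(74 + m)
1/(T(s(-9, 4*3)) + k) = 1/(√(74 - 18*3) - 2000) = 1/(√(74 - 9/2*12) - 2000) = 1/(√(74 - 54) - 2000) = 1/(√20 - 2000) = 1/(2*√5 - 2000) = 1/(-2000 + 2*√5)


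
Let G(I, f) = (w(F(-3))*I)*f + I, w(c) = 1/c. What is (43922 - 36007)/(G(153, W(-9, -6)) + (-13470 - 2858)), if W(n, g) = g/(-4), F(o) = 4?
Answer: -63320/128941 ≈ -0.49108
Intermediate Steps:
W(n, g) = -g/4 (W(n, g) = g*(-1/4) = -g/4)
G(I, f) = I + I*f/4 (G(I, f) = (I/4)*f + I = I*f/4 + I = I + I*f/4)
(43922 - 36007)/(G(153, W(-9, -6)) + (-13470 - 2858)) = (43922 - 36007)/((1/4)*153*(4 - 1/4*(-6)) + (-13470 - 2858)) = 7915/((1/4)*153*(4 + 3/2) - 16328) = 7915/((1/4)*153*(11/2) - 16328) = 7915/(1683/8 - 16328) = 7915/(-128941/8) = 7915*(-8/128941) = -63320/128941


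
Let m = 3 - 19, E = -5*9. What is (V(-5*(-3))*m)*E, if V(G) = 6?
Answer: 4320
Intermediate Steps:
E = -45
m = -16
(V(-5*(-3))*m)*E = (6*(-16))*(-45) = -96*(-45) = 4320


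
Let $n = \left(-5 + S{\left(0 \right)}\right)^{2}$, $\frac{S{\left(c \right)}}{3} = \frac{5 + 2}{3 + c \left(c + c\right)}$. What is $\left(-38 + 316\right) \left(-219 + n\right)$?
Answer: $-59770$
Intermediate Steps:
$S{\left(c \right)} = \frac{21}{3 + 2 c^{2}}$ ($S{\left(c \right)} = 3 \frac{5 + 2}{3 + c \left(c + c\right)} = 3 \frac{7}{3 + c 2 c} = 3 \frac{7}{3 + 2 c^{2}} = \frac{21}{3 + 2 c^{2}}$)
$n = 4$ ($n = \left(-5 + \frac{21}{3 + 2 \cdot 0^{2}}\right)^{2} = \left(-5 + \frac{21}{3 + 2 \cdot 0}\right)^{2} = \left(-5 + \frac{21}{3 + 0}\right)^{2} = \left(-5 + \frac{21}{3}\right)^{2} = \left(-5 + 21 \cdot \frac{1}{3}\right)^{2} = \left(-5 + 7\right)^{2} = 2^{2} = 4$)
$\left(-38 + 316\right) \left(-219 + n\right) = \left(-38 + 316\right) \left(-219 + 4\right) = 278 \left(-215\right) = -59770$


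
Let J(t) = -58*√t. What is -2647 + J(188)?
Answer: -2647 - 116*√47 ≈ -3442.3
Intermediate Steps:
-2647 + J(188) = -2647 - 116*√47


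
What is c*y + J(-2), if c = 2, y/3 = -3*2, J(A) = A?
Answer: -38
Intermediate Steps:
y = -18 (y = 3*(-3*2) = 3*(-6) = -18)
c*y + J(-2) = 2*(-18) - 2 = -36 - 2 = -38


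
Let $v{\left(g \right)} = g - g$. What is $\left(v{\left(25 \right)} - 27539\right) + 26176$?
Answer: $-1363$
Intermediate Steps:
$v{\left(g \right)} = 0$
$\left(v{\left(25 \right)} - 27539\right) + 26176 = \left(0 - 27539\right) + 26176 = -27539 + 26176 = -1363$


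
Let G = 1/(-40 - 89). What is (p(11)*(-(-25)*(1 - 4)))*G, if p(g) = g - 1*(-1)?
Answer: 300/43 ≈ 6.9767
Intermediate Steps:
G = -1/129 (G = 1/(-129) = -1/129 ≈ -0.0077519)
p(g) = 1 + g (p(g) = g + 1 = 1 + g)
(p(11)*(-(-25)*(1 - 4)))*G = ((1 + 11)*(-(-25)*(1 - 4)))*(-1/129) = (12*(-(-25)*(-3)))*(-1/129) = (12*(-5*15))*(-1/129) = (12*(-75))*(-1/129) = -900*(-1/129) = 300/43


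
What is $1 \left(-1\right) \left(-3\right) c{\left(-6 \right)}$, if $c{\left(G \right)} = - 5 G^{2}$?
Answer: $-540$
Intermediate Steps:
$1 \left(-1\right) \left(-3\right) c{\left(-6 \right)} = 1 \left(-1\right) \left(-3\right) \left(- 5 \left(-6\right)^{2}\right) = \left(-1\right) \left(-3\right) \left(\left(-5\right) 36\right) = 3 \left(-180\right) = -540$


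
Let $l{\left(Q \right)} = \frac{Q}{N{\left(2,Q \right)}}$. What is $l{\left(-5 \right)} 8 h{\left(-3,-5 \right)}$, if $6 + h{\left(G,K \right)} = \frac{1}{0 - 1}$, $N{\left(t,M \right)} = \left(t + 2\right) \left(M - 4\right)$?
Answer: $- \frac{70}{9} \approx -7.7778$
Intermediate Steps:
$N{\left(t,M \right)} = \left(-4 + M\right) \left(2 + t\right)$ ($N{\left(t,M \right)} = \left(2 + t\right) \left(-4 + M\right) = \left(-4 + M\right) \left(2 + t\right)$)
$l{\left(Q \right)} = \frac{Q}{-16 + 4 Q}$ ($l{\left(Q \right)} = \frac{Q}{-8 - 8 + 2 Q + Q 2} = \frac{Q}{-8 - 8 + 2 Q + 2 Q} = \frac{Q}{-16 + 4 Q}$)
$h{\left(G,K \right)} = -7$ ($h{\left(G,K \right)} = -6 + \frac{1}{0 - 1} = -6 + \frac{1}{-1} = -6 - 1 = -7$)
$l{\left(-5 \right)} 8 h{\left(-3,-5 \right)} = \frac{1}{4} \left(-5\right) \frac{1}{-4 - 5} \cdot 8 \left(-7\right) = \frac{1}{4} \left(-5\right) \frac{1}{-9} \cdot 8 \left(-7\right) = \frac{1}{4} \left(-5\right) \left(- \frac{1}{9}\right) 8 \left(-7\right) = \frac{5}{36} \cdot 8 \left(-7\right) = \frac{10}{9} \left(-7\right) = - \frac{70}{9}$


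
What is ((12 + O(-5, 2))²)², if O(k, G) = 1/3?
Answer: 1874161/81 ≈ 23138.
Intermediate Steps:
O(k, G) = ⅓
((12 + O(-5, 2))²)² = ((12 + ⅓)²)² = ((37/3)²)² = (1369/9)² = 1874161/81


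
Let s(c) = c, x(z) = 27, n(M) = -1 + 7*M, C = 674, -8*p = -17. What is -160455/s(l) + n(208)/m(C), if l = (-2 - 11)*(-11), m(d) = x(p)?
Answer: -1374740/1287 ≈ -1068.2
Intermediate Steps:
p = 17/8 (p = -⅛*(-17) = 17/8 ≈ 2.1250)
m(d) = 27
l = 143 (l = -13*(-11) = 143)
-160455/s(l) + n(208)/m(C) = -160455/143 + (-1 + 7*208)/27 = -160455*1/143 + (-1 + 1456)*(1/27) = -160455/143 + 1455*(1/27) = -160455/143 + 485/9 = -1374740/1287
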